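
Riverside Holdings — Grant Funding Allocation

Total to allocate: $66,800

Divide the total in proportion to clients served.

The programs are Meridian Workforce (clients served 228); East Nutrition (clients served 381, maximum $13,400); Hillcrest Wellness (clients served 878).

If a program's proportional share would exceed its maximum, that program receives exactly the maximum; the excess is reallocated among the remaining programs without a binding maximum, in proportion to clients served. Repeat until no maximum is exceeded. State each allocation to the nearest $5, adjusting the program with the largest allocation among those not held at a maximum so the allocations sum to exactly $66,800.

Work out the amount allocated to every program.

Meridian Workforce: $11,010 | East Nutrition: $13,400 | Hillcrest Wellness: $42,390

Combined clients served = 1,487.
Proportional shares (ignoring caps): Meridian Workforce 10,242.37; East Nutrition 17,115.53; Hillcrest Wellness 39,442.10.
Held at cap: East Nutrition ($13,400); remaining pool $53,400 reallocated over remaining clients served 1,106.
Remaining shares: Meridian Workforce 11,008.32 → $11,010; Hillcrest Wellness 42,391.68 → $42,390.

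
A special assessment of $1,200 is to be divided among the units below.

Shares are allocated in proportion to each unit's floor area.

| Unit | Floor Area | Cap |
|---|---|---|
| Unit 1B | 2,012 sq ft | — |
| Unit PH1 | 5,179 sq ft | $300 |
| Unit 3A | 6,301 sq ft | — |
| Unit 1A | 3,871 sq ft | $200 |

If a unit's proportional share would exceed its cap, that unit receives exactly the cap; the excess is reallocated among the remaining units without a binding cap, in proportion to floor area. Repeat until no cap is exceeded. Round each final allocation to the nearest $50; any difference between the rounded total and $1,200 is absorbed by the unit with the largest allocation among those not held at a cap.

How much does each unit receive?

Unit 1B: $150 · Unit PH1: $300 · Unit 3A: $550 · Unit 1A: $200

Sum of floor area: 17,363.
Unconstrained shares: Unit 1B 139.05; Unit PH1 357.93; Unit 3A 435.48; Unit 1A 267.53.
Held at cap: Unit PH1 ($300), Unit 1A ($200); balance $700 reallocated over remaining floor area 8,313.
Shares after redistribution: Unit 1B 169.42 → $150; Unit 3A 530.58 → $550.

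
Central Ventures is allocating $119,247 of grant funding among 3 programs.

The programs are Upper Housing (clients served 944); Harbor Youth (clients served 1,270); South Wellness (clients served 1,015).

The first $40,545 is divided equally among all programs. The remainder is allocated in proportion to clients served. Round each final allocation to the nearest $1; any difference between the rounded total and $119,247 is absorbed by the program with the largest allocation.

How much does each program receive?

Equal tier: $40,545 ÷ 3 = $13,515 apiece.
Remainder $78,702 by clients served (total 3,229): Upper Housing 23,008.57 → $23,009; Harbor Youth 30,954.33 → $30,954; South Wellness 24,739.09 → $24,739.
Totals: Upper Housing $13,515 + $23,009 = $36,524; Harbor Youth $13,515 + $30,954 = $44,469; South Wellness $13,515 + $24,739 = $38,254.

Upper Housing: $36,524; Harbor Youth: $44,469; South Wellness: $38,254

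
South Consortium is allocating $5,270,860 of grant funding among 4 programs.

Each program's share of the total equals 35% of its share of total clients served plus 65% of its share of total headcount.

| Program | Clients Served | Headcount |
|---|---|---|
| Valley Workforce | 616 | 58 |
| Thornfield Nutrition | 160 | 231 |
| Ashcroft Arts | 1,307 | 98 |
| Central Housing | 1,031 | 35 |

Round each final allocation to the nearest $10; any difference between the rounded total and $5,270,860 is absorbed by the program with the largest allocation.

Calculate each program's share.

Valley Workforce: $835,810; Thornfield Nutrition: $1,970,190; Ashcroft Arts: $1,569,920; Central Housing: $894,940

Clients served total 3,114; headcount total 422.
Blended shares (35% clients served + 65% headcount): Valley Workforce 0.1586; Thornfield Nutrition 0.3738; Ashcroft Arts 0.2978; Central Housing 0.1698.
Raw shares: Valley Workforce 835,811.88; Thornfield Nutrition 1,970,189.43; Ashcroft Arts 1,569,920.16; Central Housing 894,938.53.
At nearest $10: Valley Workforce $835,810; Thornfield Nutrition $1,970,190; Ashcroft Arts $1,569,920; Central Housing $894,940. Sum = $5,270,860.
Sum already equals the total — no adjustment.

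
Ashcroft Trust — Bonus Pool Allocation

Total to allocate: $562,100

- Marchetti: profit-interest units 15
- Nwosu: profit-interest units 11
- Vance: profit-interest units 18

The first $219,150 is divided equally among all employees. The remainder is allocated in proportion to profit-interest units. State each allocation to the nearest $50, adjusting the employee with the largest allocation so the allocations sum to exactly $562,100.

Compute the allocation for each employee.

Marchetti: $189,950; Nwosu: $158,800; Vance: $213,350

$219,150 shared equally gives $73,050 per employee.
Remainder $342,950 by profit-interest units (total 44): Marchetti 116,914.77 → $116,900; Nwosu 85,737.50 → $85,750; Vance 140,297.73 → $140,300.
Totals: Marchetti $73,050 + $116,900 = $189,950; Nwosu $73,050 + $85,750 = $158,800; Vance $73,050 + $140,300 = $213,350.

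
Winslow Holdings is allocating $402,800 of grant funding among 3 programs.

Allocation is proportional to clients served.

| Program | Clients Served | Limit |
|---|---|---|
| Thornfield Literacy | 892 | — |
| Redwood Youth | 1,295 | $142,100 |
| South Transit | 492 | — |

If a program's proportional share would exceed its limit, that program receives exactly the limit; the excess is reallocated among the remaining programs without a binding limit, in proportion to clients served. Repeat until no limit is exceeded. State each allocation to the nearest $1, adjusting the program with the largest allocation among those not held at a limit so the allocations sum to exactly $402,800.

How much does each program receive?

Total clients served = 2,679.
Unconstrained shares: Thornfield Literacy 134,116.31; Redwood Youth 194,709.22; South Transit 73,974.47.
Capped: Redwood Youth ($142,100); remaining pool $260,700 reallocated over remaining clients served 1,384.
Redistributed shares: Thornfield Literacy 168,023.41 → $168,023; South Transit 92,676.59 → $92,677.

Thornfield Literacy: $168,023; Redwood Youth: $142,100; South Transit: $92,677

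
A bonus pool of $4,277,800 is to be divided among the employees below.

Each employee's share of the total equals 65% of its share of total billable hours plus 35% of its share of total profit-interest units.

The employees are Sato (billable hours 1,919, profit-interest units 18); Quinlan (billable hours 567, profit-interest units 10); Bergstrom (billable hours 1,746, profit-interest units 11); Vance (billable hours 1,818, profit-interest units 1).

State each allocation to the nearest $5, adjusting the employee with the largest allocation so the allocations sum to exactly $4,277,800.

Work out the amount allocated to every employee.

Sato: $1,555,725 · Quinlan: $634,900 · Bergstrom: $1,214,195 · Vance: $872,980

Billable hours total 6,050; profit-interest units total 40.
Composite weights (65% billable hours + 35% profit-interest units): Sato 0.3637; Quinlan 0.1484; Bergstrom 0.2838; Vance 0.2041.
Unrounded shares: Sato 1,555,722.73; Quinlan 634,899.76; Bergstrom 1,214,196.96; Vance 872,980.55.
Rounded to nearest $5: Sato $1,555,725; Quinlan $634,900; Bergstrom $1,214,195; Vance $872,980. Sum = $4,277,800.
Rounded total matches; no reconciliation needed.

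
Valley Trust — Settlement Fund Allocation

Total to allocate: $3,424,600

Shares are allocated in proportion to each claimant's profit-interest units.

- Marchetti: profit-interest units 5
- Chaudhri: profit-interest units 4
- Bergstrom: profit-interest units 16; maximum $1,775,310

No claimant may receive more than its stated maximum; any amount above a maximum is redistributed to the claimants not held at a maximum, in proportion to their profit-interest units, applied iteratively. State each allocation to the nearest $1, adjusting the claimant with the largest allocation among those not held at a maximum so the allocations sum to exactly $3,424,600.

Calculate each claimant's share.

Sum of profit-interest units: 25.
Proportional shares (ignoring caps): Marchetti 684,920.00; Chaudhri 547,936.00; Bergstrom 2,191,744.00.
Held at cap: Bergstrom ($1,775,310); balance $1,649,290 reallocated over remaining profit-interest units 9.
Remaining shares: Marchetti 916,272.22 → $916,272; Chaudhri 733,017.78 → $733,018.

Marchetti: $916,272; Chaudhri: $733,018; Bergstrom: $1,775,310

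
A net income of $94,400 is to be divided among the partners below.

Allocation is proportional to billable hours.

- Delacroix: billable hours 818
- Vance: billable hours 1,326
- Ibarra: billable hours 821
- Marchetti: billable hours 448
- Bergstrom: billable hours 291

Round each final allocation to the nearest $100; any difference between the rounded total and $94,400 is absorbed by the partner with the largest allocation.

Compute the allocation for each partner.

Sum of billable hours: 3,704.
Proportional shares: Delacroix 818/3,704 × $94,400 = 20,847.52; Vance 1,326/3,704 × $94,400 = 33,794.38; Ibarra 821/3,704 × $94,400 = 20,923.97; Marchetti 448/3,704 × $94,400 = 11,417.71; Bergstrom 291/3,704 × $94,400 = 7,416.41.
After rounding ($100): Delacroix $20,800; Vance $33,800; Ibarra $20,900; Marchetti $11,400; Bergstrom $7,400. Sum = $94,300.
Difference $94,400 − $94,300 = +$100 applied to largest allocation (Vance): Vance becomes $33,900.

Delacroix: $20,800 | Vance: $33,900 | Ibarra: $20,900 | Marchetti: $11,400 | Bergstrom: $7,400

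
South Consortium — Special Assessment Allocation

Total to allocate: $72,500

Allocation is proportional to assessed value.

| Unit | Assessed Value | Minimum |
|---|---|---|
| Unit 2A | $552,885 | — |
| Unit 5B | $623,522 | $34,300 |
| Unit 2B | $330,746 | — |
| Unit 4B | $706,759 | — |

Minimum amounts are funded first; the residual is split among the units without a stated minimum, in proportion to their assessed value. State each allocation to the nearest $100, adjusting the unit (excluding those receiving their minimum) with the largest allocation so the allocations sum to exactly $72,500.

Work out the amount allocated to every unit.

Unit 2A: $13,300; Unit 5B: $34,300; Unit 2B: $7,900; Unit 4B: $17,000

Guaranteed amounts: Unit 5B $34,300. Remaining pool $38,200.
Remaining pool split over remaining assessed value 1,590,390: Unit 2A 13,279.89 → $13,300; Unit 2B 7,944.28 → $7,900; Unit 4B 16,975.83 → $17,000.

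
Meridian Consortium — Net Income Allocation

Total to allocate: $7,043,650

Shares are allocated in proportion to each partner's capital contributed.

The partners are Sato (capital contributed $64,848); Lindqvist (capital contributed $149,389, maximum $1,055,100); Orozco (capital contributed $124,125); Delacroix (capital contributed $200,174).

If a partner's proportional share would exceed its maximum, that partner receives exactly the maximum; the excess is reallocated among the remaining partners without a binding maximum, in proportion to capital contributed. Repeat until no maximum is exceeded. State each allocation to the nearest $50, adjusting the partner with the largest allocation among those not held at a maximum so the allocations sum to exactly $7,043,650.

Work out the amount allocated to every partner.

Sato: $997,950; Lindqvist: $1,055,100; Orozco: $1,910,150; Delacroix: $3,080,450

Capital contributed total: 538,536.
Pro-rata shares before constraints: Sato 848,163.57; Lindqvist 1,953,896.92; Orozco 1,623,462.60; Delacroix 2,618,126.91.
Cap binds for Lindqvist ($1,055,100); residual $5,988,550 reallocated over remaining capital contributed 389,147.
Redistributed shares: Sato 997,940.34 → $997,950; Orozco 1,910,149.04 → $1,910,150; Delacroix 3,080,460.62 → $3,080,450.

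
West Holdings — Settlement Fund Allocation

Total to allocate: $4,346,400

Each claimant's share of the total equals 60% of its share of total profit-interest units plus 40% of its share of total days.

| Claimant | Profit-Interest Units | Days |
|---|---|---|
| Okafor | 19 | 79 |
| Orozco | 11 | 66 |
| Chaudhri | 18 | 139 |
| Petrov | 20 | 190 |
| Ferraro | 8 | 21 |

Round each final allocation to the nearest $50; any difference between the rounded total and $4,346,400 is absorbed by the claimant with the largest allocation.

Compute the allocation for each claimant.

Okafor: $929,450 | Orozco: $609,250 | Chaudhri: $1,105,850 | Petrov: $1,353,600 | Ferraro: $348,250

Totals — profit-interest units 76, days 495.
Combined weights (60% profit-interest units + 40% days): Okafor 0.2138; Orozco 0.1402; Chaudhri 0.2544; Petrov 0.3114; Ferraro 0.0801.
Proportional shares: Okafor 929,427.15; Orozco 609,258.53; Chaudhri 1,105,848.01; Petrov 1,353,599.74; Ferraro 348,266.56.
After rounding ($50): Okafor $929,450; Orozco $609,250; Chaudhri $1,105,850; Petrov $1,353,600; Ferraro $348,250. Sum = $4,346,400.
Rounded total matches; no reconciliation needed.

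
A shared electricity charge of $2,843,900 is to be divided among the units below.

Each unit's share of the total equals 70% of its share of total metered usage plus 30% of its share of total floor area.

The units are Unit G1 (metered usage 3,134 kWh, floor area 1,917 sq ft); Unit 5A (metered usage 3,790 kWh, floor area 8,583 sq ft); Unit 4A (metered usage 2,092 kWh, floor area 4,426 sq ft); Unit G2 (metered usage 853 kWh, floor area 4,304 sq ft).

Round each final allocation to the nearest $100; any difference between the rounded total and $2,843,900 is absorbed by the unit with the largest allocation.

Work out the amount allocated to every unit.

Totals — metered usage 9,869, floor area 19,230.
Blended shares (70% metered usage + 30% floor area): Unit G1 0.2522; Unit 5A 0.4027; Unit 4A 0.2174; Unit G2 0.1276.
Pro-rata amounts: Unit G1 717,227.09; Unit 5A 1,145,300.30; Unit 4A 618,355.41; Unit G2 363,017.21.
After rounding ($100): Unit G1 $717,200; Unit 5A $1,145,300; Unit 4A $618,400; Unit G2 $363,000. Sum = $2,843,900.
Sum already equals the total — no adjustment.

Unit G1: $717,200 · Unit 5A: $1,145,300 · Unit 4A: $618,400 · Unit G2: $363,000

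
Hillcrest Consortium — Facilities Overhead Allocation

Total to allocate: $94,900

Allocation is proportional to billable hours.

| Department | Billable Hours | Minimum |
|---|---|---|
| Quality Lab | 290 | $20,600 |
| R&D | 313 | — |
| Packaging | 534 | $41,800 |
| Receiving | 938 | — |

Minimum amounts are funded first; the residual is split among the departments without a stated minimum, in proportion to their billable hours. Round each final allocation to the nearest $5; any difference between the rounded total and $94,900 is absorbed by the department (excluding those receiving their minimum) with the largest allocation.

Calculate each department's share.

Quality Lab: $20,600; R&D: $8,130; Packaging: $41,800; Receiving: $24,370

Minimums first: Quality Lab $20,600; Packaging $41,800. Balance $32,500.
Balance split over remaining billable hours 1,251: R&D 8,131.49 → $8,130; Receiving 24,368.51 → $24,370.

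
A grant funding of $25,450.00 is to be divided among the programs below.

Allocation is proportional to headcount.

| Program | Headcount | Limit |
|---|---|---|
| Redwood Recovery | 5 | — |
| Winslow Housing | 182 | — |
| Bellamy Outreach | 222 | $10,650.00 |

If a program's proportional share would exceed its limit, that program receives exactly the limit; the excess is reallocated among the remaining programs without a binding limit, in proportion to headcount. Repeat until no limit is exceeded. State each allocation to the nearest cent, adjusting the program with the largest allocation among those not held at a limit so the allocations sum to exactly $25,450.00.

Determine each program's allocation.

Total headcount = 409.
Proportional shares (ignoring caps): Redwood Recovery 311.1247; Winslow Housing 11,324.9389; Bellamy Outreach 13,813.9364.
Cap binds for Bellamy Outreach ($10,650.00); residual $14,800.00 reallocated over remaining headcount 187.
Redistributed shares: Redwood Recovery 395.7219 → $395.72; Winslow Housing 14,404.2781 → $14,404.28.

Redwood Recovery: $395.72 | Winslow Housing: $14,404.28 | Bellamy Outreach: $10,650.00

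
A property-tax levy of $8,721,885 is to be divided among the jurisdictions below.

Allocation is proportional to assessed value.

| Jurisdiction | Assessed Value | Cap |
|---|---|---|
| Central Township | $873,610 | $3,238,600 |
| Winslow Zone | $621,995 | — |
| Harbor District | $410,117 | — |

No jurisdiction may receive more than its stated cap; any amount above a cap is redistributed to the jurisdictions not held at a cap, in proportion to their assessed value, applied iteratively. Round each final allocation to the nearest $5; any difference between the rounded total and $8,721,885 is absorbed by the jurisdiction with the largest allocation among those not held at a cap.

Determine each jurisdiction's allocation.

Assessed value total: 1,905,722.
Proportional shares (ignoring caps): Central Township 3,998,235.82; Winslow Zone 2,846,673.79; Harbor District 1,876,975.40.
Cap binds for Central Township ($3,238,600); residual $5,483,285 reallocated over remaining assessed value 1,032,112.
Shares after redistribution: Winslow Zone 3,304,462.94 → $3,304,465; Harbor District 2,178,822.06 → $2,178,820.

Central Township: $3,238,600 · Winslow Zone: $3,304,465 · Harbor District: $2,178,820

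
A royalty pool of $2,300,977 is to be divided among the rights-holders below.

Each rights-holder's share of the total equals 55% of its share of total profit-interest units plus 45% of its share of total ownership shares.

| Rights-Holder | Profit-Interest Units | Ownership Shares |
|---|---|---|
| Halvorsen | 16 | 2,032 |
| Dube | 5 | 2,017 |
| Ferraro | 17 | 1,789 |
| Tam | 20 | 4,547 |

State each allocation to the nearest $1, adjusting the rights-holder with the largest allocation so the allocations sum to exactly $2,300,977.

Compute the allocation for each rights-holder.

Totals — profit-interest units 58, ownership shares 10,385.
Blended shares (55% profit-interest units + 45% ownership shares): Halvorsen 0.2398; Dube 0.1348; Ferraro 0.2387; Tam 0.3867.
Raw shares: Halvorsen 551,714.94; Dube 310,203.66; Ferraro 549,306.16; Tam 889,752.24.
After rounding ($1): Halvorsen $551,715; Dube $310,204; Ferraro $549,306; Tam $889,752. Sum = $2,300,977.
Sum already equals the total — no adjustment.

Halvorsen: $551,715; Dube: $310,204; Ferraro: $549,306; Tam: $889,752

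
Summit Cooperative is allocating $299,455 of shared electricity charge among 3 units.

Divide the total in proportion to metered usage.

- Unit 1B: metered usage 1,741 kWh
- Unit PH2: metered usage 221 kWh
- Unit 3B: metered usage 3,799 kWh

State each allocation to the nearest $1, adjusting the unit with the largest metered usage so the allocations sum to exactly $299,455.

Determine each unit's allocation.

Combined metered usage = 1,741 + 221 + 3,799 = 5,761.
Pro-rata amounts: Unit 1B 90,496.64; Unit PH2 11,487.51; Unit 3B 197,470.85.
Rounded to nearest $1: Unit 1B $90,497; Unit PH2 $11,488; Unit 3B $197,471. Sum = $299,456.
Difference $299,455 − $299,456 = −$1 applied to largest metered usage (Unit 3B): Unit 3B becomes $197,470.

Unit 1B: $90,497 · Unit PH2: $11,488 · Unit 3B: $197,470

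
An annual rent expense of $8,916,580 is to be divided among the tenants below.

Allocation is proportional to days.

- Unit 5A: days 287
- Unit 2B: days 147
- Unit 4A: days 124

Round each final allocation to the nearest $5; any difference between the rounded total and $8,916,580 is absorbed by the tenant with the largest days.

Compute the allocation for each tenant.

Unit 5A: $4,586,130 | Unit 2B: $2,348,990 | Unit 4A: $1,981,460

Combined days = 558.
Pro-rata amounts: Unit 5A 287/558 × $8,916,580 = 4,586,126.27; Unit 2B 147/558 × $8,916,580 = 2,348,991.51; Unit 4A 124/558 × $8,916,580 = 1,981,462.22.
At nearest $5: Unit 5A $4,586,125; Unit 2B $2,348,990; Unit 4A $1,981,460. Sum = $8,916,575.
Difference $8,916,580 − $8,916,575 = +$5 applied to largest days (Unit 5A): Unit 5A becomes $4,586,130.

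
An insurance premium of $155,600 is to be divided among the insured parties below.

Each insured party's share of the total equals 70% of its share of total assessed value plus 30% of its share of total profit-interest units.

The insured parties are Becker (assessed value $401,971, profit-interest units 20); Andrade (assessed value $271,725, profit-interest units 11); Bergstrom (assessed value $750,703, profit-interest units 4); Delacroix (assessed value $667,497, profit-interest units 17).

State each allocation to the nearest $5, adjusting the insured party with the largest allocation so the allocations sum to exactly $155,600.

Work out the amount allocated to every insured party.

Becker: $38,885 · Andrade: $24,025 · Bergstrom: $42,680 · Delacroix: $50,010

Totals — assessed value 2,091,896, profit-interest units 52.
Composite weights (70% assessed value + 30% profit-interest units): Becker 0.2499; Andrade 0.1544; Bergstrom 0.2743; Delacroix 0.3214.
Raw shares: Becker 38,883.51; Andrade 24,022.68; Bergstrom 42,678.07; Delacroix 50,015.73.
At nearest $5: Becker $38,885; Andrade $24,025; Bergstrom $42,680; Delacroix $50,015. Sum = $155,605.
Difference $155,600 − $155,605 = −$5 applied to largest allocation (Delacroix): Delacroix becomes $50,010.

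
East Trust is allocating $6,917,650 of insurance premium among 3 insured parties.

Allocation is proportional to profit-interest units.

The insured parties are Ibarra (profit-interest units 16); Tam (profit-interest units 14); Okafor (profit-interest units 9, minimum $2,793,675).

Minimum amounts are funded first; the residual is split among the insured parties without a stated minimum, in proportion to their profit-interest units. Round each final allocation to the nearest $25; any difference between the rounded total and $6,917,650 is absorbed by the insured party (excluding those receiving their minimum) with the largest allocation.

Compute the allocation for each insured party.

Guaranteed amounts: Okafor $2,793,675. Balance $4,123,975.
Balance split over remaining profit-interest units 30: Ibarra 2,199,453.33 → $2,199,450; Tam 1,924,521.67 → $1,924,525.

Ibarra: $2,199,450 · Tam: $1,924,525 · Okafor: $2,793,675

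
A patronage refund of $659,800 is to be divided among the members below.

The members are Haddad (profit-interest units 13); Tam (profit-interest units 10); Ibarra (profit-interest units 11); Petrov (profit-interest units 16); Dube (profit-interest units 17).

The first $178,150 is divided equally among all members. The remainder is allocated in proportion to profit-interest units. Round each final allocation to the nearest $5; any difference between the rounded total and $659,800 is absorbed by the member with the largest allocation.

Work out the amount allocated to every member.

$178,150 shared equally gives $35,630 per member.
Remainder $481,650 by profit-interest units (total 67): Haddad 93,454.48 → $93,455; Tam 71,888.06 → $71,890; Ibarra 79,076.87 → $79,075; Petrov 115,020.90 → $115,020; Dube 122,209.70 → $122,210.
Totals: Haddad $35,630 + $93,455 = $129,085; Tam $35,630 + $71,890 = $107,520; Ibarra $35,630 + $79,075 = $114,705; Petrov $35,630 + $115,020 = $150,650; Dube $35,630 + $122,210 = $157,840.

Haddad: $129,085 · Tam: $107,520 · Ibarra: $114,705 · Petrov: $150,650 · Dube: $157,840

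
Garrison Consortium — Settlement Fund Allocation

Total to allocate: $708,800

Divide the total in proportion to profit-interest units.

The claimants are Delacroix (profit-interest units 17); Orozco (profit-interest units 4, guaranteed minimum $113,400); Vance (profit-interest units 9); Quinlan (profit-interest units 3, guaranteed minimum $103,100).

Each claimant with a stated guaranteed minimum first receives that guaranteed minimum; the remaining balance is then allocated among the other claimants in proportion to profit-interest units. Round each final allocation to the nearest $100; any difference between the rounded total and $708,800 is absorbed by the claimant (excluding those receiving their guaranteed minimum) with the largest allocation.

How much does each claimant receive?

Minimums first: Orozco $113,400; Quinlan $103,100. Residual $492,300.
Residual split over remaining profit-interest units 26: Delacroix 321,888.46 → $321,900; Vance 170,411.54 → $170,400.

Delacroix: $321,900 | Orozco: $113,400 | Vance: $170,400 | Quinlan: $103,100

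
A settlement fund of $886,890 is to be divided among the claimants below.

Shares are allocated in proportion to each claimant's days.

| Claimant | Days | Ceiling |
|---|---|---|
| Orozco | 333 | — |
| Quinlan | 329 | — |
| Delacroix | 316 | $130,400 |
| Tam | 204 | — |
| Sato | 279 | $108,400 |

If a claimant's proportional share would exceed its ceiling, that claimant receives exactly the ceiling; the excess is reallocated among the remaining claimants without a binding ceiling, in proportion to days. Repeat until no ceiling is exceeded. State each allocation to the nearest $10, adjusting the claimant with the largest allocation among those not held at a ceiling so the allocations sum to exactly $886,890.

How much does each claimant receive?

Total days = 1,461.
Unconstrained shares: Orozco 202,145.36; Quinlan 199,717.19; Delacroix 191,825.63; Tam 123,836.80; Sato 169,365.03.
Cap binds for Delacroix ($130,400), Sato ($108,400); remaining pool $648,090 reallocated over remaining days 866.
Redistributed shares: Orozco 249,207.82 → $249,210; Quinlan 246,214.33 → $246,210; Tam 152,667.85 → $152,670.

Orozco: $249,210 | Quinlan: $246,210 | Delacroix: $130,400 | Tam: $152,670 | Sato: $108,400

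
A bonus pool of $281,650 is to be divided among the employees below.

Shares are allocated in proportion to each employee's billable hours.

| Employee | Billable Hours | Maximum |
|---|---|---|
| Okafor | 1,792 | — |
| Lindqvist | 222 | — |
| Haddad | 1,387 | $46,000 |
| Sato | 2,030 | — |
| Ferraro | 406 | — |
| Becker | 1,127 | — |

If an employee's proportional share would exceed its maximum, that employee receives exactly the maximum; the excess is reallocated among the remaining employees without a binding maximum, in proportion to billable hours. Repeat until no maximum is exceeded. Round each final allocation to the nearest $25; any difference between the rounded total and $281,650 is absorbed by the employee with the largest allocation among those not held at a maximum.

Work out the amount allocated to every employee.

Okafor: $75,725; Lindqvist: $9,375; Haddad: $46,000; Sato: $85,775; Ferraro: $17,150; Becker: $47,625

Billable hours total: 6,964.
Pro-rata shares before constraints: Okafor 72,475.13; Lindqvist 8,978.50; Haddad 56,095.43; Sato 82,100.73; Ferraro 16,420.15; Becker 45,580.06.
Capped: Haddad ($46,000); remaining pool $235,650 reallocated over remaining billable hours 5,577.
Remaining shares: Okafor 75,718.99 → $75,725; Lindqvist 9,380.37 → $9,375; Sato 85,775.42 → $85,775; Ferraro 17,155.08 → $17,150; Becker 47,620.15 → $47,625.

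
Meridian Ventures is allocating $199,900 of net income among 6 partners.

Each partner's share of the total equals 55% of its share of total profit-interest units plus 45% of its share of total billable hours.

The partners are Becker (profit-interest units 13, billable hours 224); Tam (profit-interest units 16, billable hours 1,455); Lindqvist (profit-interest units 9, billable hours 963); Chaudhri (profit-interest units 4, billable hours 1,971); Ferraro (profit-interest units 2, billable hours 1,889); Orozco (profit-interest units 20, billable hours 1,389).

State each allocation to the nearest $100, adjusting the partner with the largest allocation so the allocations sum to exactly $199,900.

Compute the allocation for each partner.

Totals — profit-interest units 64, billable hours 7,891.
Blended shares (55% profit-interest units + 45% billable hours): Becker 0.1245; Tam 0.2205; Lindqvist 0.1323; Chaudhri 0.1468; Ferraro 0.1249; Orozco 0.2511.
Unrounded shares: Becker 24,886.11; Tam 44,072.81; Lindqvist 26,438.92; Chaudhri 29,340.36; Ferraro 24,969.81; Orozco 50,191.99.
Rounded to nearest $100: Becker $24,900; Tam $44,100; Lindqvist $26,400; Chaudhri $29,300; Ferraro $25,000; Orozco $50,200. Sum = $199,900.
Sum already equals the total — no adjustment.

Becker: $24,900 | Tam: $44,100 | Lindqvist: $26,400 | Chaudhri: $29,300 | Ferraro: $25,000 | Orozco: $50,200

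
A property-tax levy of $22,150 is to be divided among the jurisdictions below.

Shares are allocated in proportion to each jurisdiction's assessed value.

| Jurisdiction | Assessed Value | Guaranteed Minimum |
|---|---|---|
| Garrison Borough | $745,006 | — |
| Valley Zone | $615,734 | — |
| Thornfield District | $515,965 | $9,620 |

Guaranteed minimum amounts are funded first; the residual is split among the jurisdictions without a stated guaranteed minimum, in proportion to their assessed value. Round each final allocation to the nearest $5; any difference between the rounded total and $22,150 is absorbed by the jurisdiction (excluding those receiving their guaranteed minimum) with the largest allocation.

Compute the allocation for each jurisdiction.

Minimums first: Thornfield District $9,620. Balance $12,530.
Balance split over remaining assessed value 1,360,740: Garrison Borough 6,860.18 → $6,860; Valley Zone 5,669.82 → $5,670.

Garrison Borough: $6,860 | Valley Zone: $5,670 | Thornfield District: $9,620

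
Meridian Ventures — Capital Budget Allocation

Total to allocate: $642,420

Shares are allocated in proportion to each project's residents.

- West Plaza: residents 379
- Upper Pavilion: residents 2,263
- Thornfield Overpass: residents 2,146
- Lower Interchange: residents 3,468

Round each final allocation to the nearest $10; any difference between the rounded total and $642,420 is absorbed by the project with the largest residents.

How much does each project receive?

Combined residents = 379 + 2,263 + 2,146 + 3,468 = 8,256.
Proportional shares: West Plaza 29,490.94; Upper Pavilion 176,089.69; Thornfield Overpass 166,985.62; Lower Interchange 269,853.75.
After rounding ($10): West Plaza $29,490; Upper Pavilion $176,090; Thornfield Overpass $166,990; Lower Interchange $269,850. Sum = $642,420.
Rounded total matches; no reconciliation needed.

West Plaza: $29,490; Upper Pavilion: $176,090; Thornfield Overpass: $166,990; Lower Interchange: $269,850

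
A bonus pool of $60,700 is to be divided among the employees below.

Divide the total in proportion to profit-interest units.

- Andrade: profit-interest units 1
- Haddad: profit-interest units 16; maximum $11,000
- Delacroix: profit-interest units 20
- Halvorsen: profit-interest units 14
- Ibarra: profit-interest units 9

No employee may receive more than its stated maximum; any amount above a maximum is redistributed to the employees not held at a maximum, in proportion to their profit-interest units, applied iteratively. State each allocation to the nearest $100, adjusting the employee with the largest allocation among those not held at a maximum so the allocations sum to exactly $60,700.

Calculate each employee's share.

Profit-interest units total: 60.
Unconstrained shares: Andrade 1,011.67; Haddad 16,186.67; Delacroix 20,233.33; Halvorsen 14,163.33; Ibarra 9,105.00.
Held at cap: Haddad ($11,000); remaining pool $49,700 reallocated over remaining profit-interest units 44.
Redistributed shares: Andrade 1,129.55 → $1,100; Delacroix 22,590.91 → $22,600; Halvorsen 15,813.64 → $15,800; Ibarra 10,165.91 → $10,200.

Andrade: $1,100; Haddad: $11,000; Delacroix: $22,600; Halvorsen: $15,800; Ibarra: $10,200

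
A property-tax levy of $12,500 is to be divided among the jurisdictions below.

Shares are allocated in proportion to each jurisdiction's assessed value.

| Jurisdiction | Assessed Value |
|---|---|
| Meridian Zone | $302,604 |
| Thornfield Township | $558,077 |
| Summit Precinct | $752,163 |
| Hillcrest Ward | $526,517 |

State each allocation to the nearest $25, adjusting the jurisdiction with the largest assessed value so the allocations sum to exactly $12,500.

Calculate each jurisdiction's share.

Meridian Zone: $1,775 | Thornfield Township: $3,250 | Summit Precinct: $4,400 | Hillcrest Ward: $3,075

Total assessed value = 302,604 + 558,077 + 752,163 + 526,517 = 2,139,361.
Pro-rata amounts: Meridian Zone 1,768.07; Thornfield Township 3,260.77; Summit Precinct 4,394.79; Hillcrest Ward 3,076.37.
At nearest $25: Meridian Zone $1,775; Thornfield Township $3,250; Summit Precinct $4,400; Hillcrest Ward $3,075. Sum = $12,500.
No rounding difference to absorb.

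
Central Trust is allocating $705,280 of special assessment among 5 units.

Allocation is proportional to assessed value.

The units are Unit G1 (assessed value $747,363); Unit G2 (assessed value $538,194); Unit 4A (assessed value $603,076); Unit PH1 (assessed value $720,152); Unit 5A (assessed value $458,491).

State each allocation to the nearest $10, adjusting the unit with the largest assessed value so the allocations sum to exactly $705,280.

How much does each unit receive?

Sum of assessed value: 747,363 + 538,194 + 603,076 + 720,152 + 458,491 = 3,067,276.
Unrounded shares: Unit G1 171,846.35; Unit G2 123,750.67; Unit 4A 138,669.44; Unit PH1 165,589.53; Unit 5A 105,424.01.
Rounded to nearest $10: Unit G1 $171,850; Unit G2 $123,750; Unit 4A $138,670; Unit PH1 $165,590; Unit 5A $105,420. Sum = $705,280.
Rounded total matches; no reconciliation needed.

Unit G1: $171,850 | Unit G2: $123,750 | Unit 4A: $138,670 | Unit PH1: $165,590 | Unit 5A: $105,420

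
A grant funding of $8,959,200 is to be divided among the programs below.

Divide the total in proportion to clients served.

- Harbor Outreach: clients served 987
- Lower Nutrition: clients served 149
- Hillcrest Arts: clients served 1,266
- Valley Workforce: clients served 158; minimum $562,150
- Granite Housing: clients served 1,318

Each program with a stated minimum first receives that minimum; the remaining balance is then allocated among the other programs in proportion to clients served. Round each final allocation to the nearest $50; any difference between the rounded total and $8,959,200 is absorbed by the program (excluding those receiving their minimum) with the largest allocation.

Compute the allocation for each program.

Guaranteed amounts: Valley Workforce $562,150. Balance $8,397,050.
Balance split over remaining clients served 3,720: Harbor Outreach 2,227,926.98 → $2,227,950; Lower Nutrition 336,333.45 → $336,350; Hillcrest Arts 2,857,705.73 → $2,857,700; Granite Housing 2,975,083.84 → $2,975,100.
Rounding difference −$50 applied to Granite Housing → $2,975,050.

Harbor Outreach: $2,227,950 · Lower Nutrition: $336,350 · Hillcrest Arts: $2,857,700 · Valley Workforce: $562,150 · Granite Housing: $2,975,050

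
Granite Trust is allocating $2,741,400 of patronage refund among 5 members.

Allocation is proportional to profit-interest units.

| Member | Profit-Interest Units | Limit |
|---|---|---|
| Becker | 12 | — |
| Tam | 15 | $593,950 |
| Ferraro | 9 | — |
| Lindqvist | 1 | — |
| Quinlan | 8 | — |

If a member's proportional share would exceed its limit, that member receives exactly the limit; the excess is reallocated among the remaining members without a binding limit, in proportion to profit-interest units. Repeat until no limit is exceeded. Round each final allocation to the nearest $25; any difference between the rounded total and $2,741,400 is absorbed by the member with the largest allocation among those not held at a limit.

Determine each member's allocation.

Total profit-interest units = 45.
Proportional shares (ignoring caps): Becker 731,040.00; Tam 913,800.00; Ferraro 548,280.00; Lindqvist 60,920.00; Quinlan 487,360.00.
Cap binds for Tam ($593,950); remaining pool $2,147,450 reallocated over remaining profit-interest units 30.
Remaining shares: Becker 858,980.00 → $858,975; Ferraro 644,235.00 → $644,225; Lindqvist 71,581.67 → $71,575; Quinlan 572,653.33 → $572,650.
Rounding difference +$25 applied to Becker → $859,000.

Becker: $859,000 | Tam: $593,950 | Ferraro: $644,225 | Lindqvist: $71,575 | Quinlan: $572,650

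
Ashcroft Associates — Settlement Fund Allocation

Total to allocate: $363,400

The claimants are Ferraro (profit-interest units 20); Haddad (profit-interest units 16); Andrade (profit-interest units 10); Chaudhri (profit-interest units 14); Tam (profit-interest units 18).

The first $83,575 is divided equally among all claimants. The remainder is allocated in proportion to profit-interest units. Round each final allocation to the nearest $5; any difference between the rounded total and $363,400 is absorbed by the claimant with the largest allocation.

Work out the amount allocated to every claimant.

Ferraro: $88,465 | Haddad: $74,115 | Andrade: $52,590 | Chaudhri: $66,940 | Tam: $81,290

First tranche $83,575 split equally: $16,715 each.
Remainder $279,825 by profit-interest units (total 78): Ferraro 71,750.00 → $71,750; Haddad 57,400.00 → $57,400; Andrade 35,875.00 → $35,875; Chaudhri 50,225.00 → $50,225; Tam 64,575.00 → $64,575.
Totals: Ferraro $16,715 + $71,750 = $88,465; Haddad $16,715 + $57,400 = $74,115; Andrade $16,715 + $35,875 = $52,590; Chaudhri $16,715 + $50,225 = $66,940; Tam $16,715 + $64,575 = $81,290.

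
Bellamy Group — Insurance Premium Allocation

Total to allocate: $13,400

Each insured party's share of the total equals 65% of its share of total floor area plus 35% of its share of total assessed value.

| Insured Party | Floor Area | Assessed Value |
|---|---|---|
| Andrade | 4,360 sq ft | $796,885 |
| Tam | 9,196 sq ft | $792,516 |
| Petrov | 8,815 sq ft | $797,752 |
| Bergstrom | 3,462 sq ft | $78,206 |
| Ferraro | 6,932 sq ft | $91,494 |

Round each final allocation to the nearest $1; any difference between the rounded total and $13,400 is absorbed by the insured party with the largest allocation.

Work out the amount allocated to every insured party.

Floor area total 32,765; assessed value total 2,556,853.
Composite weights (65% floor area + 35% assessed value): Andrade 0.1956; Tam 0.2909; Petrov 0.2841; Bergstrom 0.0794; Ferraro 0.1500.
Pro-rata amounts: Andrade 2,620.74; Tam 3,898.30; Petrov 3,806.62; Bergstrom 1,063.76; Ferraro 2,010.58.
After rounding ($1): Andrade $2,621; Tam $3,898; Petrov $3,807; Bergstrom $1,064; Ferraro $2,011. Sum = $13,401.
Difference $13,400 − $13,401 = −$1 applied to largest allocation (Tam): Tam becomes $3,897.

Andrade: $2,621 · Tam: $3,897 · Petrov: $3,807 · Bergstrom: $1,064 · Ferraro: $2,011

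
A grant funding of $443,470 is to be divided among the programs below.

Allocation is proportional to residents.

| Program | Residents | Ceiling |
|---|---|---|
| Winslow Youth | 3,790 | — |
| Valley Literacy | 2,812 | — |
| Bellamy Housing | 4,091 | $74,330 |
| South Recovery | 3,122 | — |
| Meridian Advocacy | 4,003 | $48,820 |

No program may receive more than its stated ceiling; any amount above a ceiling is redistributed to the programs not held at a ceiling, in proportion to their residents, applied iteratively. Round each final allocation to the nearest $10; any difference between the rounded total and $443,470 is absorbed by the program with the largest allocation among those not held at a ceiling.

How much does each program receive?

Winslow Youth: $124,850 | Valley Literacy: $92,630 | Bellamy Housing: $74,330 | South Recovery: $102,840 | Meridian Advocacy: $48,820

Sum of residents: 17,818.
Proportional shares (ignoring caps): Winslow Youth 94,328.84; Valley Literacy 69,987.52; Bellamy Housing 101,820.39; South Recovery 77,703.07; Meridian Advocacy 99,630.17.
Capped: Bellamy Housing ($74,330), Meridian Advocacy ($48,820); residual $320,320 reallocated over remaining residents 9,724.
Shares after redistribution: Winslow Youth 124,847.06 → $124,850; Valley Literacy 92,630.59 → $92,630; South Recovery 102,842.35 → $102,840.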